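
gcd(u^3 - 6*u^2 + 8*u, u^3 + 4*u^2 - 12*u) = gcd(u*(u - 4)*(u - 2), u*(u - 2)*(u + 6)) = u^2 - 2*u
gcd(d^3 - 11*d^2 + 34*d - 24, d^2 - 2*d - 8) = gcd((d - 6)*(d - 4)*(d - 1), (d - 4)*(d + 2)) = d - 4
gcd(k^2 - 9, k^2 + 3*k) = k + 3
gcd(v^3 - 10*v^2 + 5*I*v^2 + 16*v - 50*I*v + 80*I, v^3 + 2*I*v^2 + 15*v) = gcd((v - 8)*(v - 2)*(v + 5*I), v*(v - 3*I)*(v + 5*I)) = v + 5*I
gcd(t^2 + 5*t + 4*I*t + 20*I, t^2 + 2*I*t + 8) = t + 4*I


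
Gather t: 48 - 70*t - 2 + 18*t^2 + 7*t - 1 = 18*t^2 - 63*t + 45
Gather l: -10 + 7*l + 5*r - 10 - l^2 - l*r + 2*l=-l^2 + l*(9 - r) + 5*r - 20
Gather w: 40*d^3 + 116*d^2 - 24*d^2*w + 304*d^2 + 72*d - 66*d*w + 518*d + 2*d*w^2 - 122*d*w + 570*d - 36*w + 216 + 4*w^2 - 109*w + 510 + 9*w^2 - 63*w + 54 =40*d^3 + 420*d^2 + 1160*d + w^2*(2*d + 13) + w*(-24*d^2 - 188*d - 208) + 780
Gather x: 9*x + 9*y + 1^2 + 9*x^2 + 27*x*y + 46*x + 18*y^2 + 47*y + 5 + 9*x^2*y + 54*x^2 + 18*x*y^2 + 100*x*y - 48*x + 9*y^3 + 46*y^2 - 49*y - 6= x^2*(9*y + 63) + x*(18*y^2 + 127*y + 7) + 9*y^3 + 64*y^2 + 7*y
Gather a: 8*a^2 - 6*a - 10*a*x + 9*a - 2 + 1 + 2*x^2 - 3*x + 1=8*a^2 + a*(3 - 10*x) + 2*x^2 - 3*x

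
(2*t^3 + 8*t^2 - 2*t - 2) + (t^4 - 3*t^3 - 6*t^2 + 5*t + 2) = t^4 - t^3 + 2*t^2 + 3*t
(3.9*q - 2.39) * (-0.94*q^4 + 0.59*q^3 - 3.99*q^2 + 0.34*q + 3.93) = -3.666*q^5 + 4.5476*q^4 - 16.9711*q^3 + 10.8621*q^2 + 14.5144*q - 9.3927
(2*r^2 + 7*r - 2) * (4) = 8*r^2 + 28*r - 8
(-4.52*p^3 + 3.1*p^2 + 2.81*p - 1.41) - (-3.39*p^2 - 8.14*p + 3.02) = -4.52*p^3 + 6.49*p^2 + 10.95*p - 4.43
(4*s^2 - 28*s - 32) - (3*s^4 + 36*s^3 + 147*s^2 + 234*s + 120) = -3*s^4 - 36*s^3 - 143*s^2 - 262*s - 152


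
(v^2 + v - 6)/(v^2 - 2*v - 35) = (-v^2 - v + 6)/(-v^2 + 2*v + 35)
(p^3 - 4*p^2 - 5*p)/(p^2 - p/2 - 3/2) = 2*p*(p - 5)/(2*p - 3)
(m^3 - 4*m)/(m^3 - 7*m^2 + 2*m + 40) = m*(m - 2)/(m^2 - 9*m + 20)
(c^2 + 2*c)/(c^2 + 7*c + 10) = c/(c + 5)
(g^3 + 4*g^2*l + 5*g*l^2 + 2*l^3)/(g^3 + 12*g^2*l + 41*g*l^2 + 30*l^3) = (g^2 + 3*g*l + 2*l^2)/(g^2 + 11*g*l + 30*l^2)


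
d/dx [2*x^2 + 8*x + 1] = 4*x + 8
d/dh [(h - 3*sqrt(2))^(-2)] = -2/(h - 3*sqrt(2))^3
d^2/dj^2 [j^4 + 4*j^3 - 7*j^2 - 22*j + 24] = 12*j^2 + 24*j - 14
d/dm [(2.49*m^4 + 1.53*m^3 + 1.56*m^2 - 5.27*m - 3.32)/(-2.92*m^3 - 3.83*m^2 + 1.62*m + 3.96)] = (-7.2708*m^6 - 19.0734*m^5 + 10.7967*m^4 + 13.622*m^3 - 28.5637*m^2 - 13.076*m - 15.4908)/(8.5264*m^6 + 22.3672*m^5 + 5.2081*m^4 - 35.5356*m^3 - 27.7092*m^2 + 12.8304*m + 15.6816)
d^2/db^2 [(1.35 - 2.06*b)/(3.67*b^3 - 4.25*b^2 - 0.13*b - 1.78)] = (-166.475604*b^5 + 410.98128*b^4 - 413.289152*b^3 - 19.044132*b^2 + 150.89271*b - 19.426502)/(49.430863*b^9 - 171.728475*b^8 + 193.615254*b^7 - 136.523501*b^6 + 159.722994*b^5 - 91.573797*b^4 + 28.981187*b^3 - 40.487346*b^2 - 1.235676*b - 5.639752)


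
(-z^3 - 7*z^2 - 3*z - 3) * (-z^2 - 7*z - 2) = z^5 + 14*z^4 + 54*z^3 + 38*z^2 + 27*z + 6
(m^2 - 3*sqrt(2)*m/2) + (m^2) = 2*m^2 - 3*sqrt(2)*m/2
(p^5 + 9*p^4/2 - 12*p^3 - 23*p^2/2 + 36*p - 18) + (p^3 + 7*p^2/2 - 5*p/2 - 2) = p^5 + 9*p^4/2 - 11*p^3 - 8*p^2 + 67*p/2 - 20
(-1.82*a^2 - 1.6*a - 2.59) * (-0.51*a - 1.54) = 0.9282*a^3 + 3.6188*a^2 + 3.7849*a + 3.9886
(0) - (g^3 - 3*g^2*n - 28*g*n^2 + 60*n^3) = -g^3 + 3*g^2*n + 28*g*n^2 - 60*n^3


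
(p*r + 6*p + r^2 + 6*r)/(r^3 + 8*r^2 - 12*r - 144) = (p + r)/(r^2 + 2*r - 24)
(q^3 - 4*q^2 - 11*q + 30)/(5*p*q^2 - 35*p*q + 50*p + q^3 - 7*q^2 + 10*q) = (q + 3)/(5*p + q)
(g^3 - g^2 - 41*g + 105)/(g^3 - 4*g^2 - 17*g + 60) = (g + 7)/(g + 4)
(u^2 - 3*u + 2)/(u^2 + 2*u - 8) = (u - 1)/(u + 4)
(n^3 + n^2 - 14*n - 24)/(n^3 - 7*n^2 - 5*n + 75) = (n^2 - 2*n - 8)/(n^2 - 10*n + 25)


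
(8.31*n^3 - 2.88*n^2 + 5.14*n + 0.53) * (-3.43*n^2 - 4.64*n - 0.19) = -28.5033*n^5 - 28.68*n^4 - 5.8459*n^3 - 25.1203*n^2 - 3.4358*n - 0.1007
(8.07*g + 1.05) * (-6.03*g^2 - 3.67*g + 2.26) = -48.6621*g^3 - 35.9484*g^2 + 14.3847*g + 2.373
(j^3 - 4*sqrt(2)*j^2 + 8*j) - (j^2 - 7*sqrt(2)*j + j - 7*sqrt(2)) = j^3 - 4*sqrt(2)*j^2 - j^2 + 7*j + 7*sqrt(2)*j + 7*sqrt(2)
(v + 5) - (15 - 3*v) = 4*v - 10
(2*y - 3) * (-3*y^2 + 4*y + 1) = -6*y^3 + 17*y^2 - 10*y - 3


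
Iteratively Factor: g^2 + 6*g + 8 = (g + 4)*(g + 2)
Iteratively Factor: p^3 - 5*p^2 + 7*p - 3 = (p - 1)*(p^2 - 4*p + 3) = (p - 1)^2*(p - 3)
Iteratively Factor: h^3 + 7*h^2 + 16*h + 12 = (h + 2)*(h^2 + 5*h + 6) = (h + 2)*(h + 3)*(h + 2)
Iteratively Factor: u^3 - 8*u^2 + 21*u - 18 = (u - 3)*(u^2 - 5*u + 6) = (u - 3)^2*(u - 2)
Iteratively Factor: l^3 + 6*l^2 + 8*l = (l + 2)*(l^2 + 4*l) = l*(l + 2)*(l + 4)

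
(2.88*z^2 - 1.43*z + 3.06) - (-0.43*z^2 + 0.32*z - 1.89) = 3.31*z^2 - 1.75*z + 4.95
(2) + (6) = 8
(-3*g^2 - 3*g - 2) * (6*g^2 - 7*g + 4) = -18*g^4 + 3*g^3 - 3*g^2 + 2*g - 8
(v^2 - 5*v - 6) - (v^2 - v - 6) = -4*v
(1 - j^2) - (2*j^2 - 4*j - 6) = -3*j^2 + 4*j + 7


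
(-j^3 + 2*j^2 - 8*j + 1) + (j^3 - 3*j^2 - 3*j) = -j^2 - 11*j + 1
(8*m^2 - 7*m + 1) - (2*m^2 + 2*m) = 6*m^2 - 9*m + 1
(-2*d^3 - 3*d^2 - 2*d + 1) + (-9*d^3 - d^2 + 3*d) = -11*d^3 - 4*d^2 + d + 1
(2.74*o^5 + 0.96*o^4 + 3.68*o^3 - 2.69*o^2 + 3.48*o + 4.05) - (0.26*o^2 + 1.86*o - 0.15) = 2.74*o^5 + 0.96*o^4 + 3.68*o^3 - 2.95*o^2 + 1.62*o + 4.2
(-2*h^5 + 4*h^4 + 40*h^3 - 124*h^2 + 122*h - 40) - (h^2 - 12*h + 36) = -2*h^5 + 4*h^4 + 40*h^3 - 125*h^2 + 134*h - 76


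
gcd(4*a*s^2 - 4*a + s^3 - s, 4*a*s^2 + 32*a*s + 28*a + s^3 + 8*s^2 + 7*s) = 4*a*s + 4*a + s^2 + s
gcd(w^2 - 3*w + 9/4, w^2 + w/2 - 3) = w - 3/2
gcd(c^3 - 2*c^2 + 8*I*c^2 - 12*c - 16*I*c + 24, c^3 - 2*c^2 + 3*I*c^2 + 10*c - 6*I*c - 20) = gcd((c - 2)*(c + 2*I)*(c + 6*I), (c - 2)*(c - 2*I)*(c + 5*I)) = c - 2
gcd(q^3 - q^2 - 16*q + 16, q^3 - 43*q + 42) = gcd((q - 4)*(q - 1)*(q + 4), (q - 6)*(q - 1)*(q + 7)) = q - 1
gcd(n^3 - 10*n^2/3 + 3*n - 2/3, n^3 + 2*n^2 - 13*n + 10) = n^2 - 3*n + 2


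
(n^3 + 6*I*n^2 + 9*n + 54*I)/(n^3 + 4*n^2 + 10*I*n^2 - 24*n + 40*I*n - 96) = (n^2 + 9)/(n^2 + 4*n*(1 + I) + 16*I)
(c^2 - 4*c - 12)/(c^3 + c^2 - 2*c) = (c - 6)/(c*(c - 1))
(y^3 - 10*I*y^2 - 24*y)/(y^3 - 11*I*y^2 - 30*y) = (y - 4*I)/(y - 5*I)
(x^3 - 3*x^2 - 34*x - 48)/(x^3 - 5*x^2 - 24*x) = (x + 2)/x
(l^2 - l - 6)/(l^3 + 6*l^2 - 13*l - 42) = 1/(l + 7)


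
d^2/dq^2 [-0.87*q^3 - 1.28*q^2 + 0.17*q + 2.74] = -5.22*q - 2.56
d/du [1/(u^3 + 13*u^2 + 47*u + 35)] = (-3*u^2 - 26*u - 47)/(u^3 + 13*u^2 + 47*u + 35)^2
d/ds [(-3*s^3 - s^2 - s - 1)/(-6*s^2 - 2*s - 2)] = s*(9*s^3 + 6*s^2 + 7*s - 4)/(2*(9*s^4 + 6*s^3 + 7*s^2 + 2*s + 1))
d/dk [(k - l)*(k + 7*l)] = 2*k + 6*l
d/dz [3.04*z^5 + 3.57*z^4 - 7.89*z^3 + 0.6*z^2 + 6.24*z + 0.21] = 15.2*z^4 + 14.28*z^3 - 23.67*z^2 + 1.2*z + 6.24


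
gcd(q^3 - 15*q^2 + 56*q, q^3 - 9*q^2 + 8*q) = q^2 - 8*q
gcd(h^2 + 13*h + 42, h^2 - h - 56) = h + 7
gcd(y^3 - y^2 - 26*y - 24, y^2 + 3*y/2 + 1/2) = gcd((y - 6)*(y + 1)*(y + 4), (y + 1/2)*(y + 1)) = y + 1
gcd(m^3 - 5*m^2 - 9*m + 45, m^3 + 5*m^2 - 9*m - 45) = m^2 - 9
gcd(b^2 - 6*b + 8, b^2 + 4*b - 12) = b - 2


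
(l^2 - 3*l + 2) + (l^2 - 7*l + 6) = 2*l^2 - 10*l + 8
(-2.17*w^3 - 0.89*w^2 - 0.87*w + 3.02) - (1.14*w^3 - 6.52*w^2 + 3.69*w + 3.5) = -3.31*w^3 + 5.63*w^2 - 4.56*w - 0.48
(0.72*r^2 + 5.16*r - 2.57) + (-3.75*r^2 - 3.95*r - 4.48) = -3.03*r^2 + 1.21*r - 7.05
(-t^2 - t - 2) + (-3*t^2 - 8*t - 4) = -4*t^2 - 9*t - 6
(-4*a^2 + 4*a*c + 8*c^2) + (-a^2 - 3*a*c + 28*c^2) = -5*a^2 + a*c + 36*c^2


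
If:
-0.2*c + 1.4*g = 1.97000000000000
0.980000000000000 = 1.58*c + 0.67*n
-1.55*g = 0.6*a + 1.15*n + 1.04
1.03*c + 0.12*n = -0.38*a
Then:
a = -2.94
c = 1.26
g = 1.59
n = -1.51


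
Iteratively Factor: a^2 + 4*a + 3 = (a + 1)*(a + 3)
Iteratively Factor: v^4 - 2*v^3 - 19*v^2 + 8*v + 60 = (v - 5)*(v^3 + 3*v^2 - 4*v - 12) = (v - 5)*(v - 2)*(v^2 + 5*v + 6) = (v - 5)*(v - 2)*(v + 3)*(v + 2)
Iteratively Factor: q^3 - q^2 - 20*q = (q + 4)*(q^2 - 5*q) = q*(q + 4)*(q - 5)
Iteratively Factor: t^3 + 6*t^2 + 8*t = (t + 2)*(t^2 + 4*t) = t*(t + 2)*(t + 4)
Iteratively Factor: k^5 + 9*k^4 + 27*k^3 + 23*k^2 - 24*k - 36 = (k - 1)*(k^4 + 10*k^3 + 37*k^2 + 60*k + 36) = (k - 1)*(k + 3)*(k^3 + 7*k^2 + 16*k + 12) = (k - 1)*(k + 2)*(k + 3)*(k^2 + 5*k + 6) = (k - 1)*(k + 2)^2*(k + 3)*(k + 3)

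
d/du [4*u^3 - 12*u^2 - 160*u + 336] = 12*u^2 - 24*u - 160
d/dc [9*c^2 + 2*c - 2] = 18*c + 2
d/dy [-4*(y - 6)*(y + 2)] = 16 - 8*y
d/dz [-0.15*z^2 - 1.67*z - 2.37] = -0.3*z - 1.67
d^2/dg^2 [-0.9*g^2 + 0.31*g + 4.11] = -1.80000000000000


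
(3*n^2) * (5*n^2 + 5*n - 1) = 15*n^4 + 15*n^3 - 3*n^2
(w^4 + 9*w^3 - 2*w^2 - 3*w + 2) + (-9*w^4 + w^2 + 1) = -8*w^4 + 9*w^3 - w^2 - 3*w + 3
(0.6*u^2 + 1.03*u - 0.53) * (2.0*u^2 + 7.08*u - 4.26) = 1.2*u^4 + 6.308*u^3 + 3.6764*u^2 - 8.1402*u + 2.2578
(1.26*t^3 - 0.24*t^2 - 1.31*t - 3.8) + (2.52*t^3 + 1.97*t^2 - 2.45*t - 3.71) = 3.78*t^3 + 1.73*t^2 - 3.76*t - 7.51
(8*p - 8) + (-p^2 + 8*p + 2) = -p^2 + 16*p - 6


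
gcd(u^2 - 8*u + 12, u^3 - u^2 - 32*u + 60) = u - 2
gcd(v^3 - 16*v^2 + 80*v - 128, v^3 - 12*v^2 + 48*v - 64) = v^2 - 8*v + 16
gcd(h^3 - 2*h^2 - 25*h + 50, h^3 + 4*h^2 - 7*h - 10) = h^2 + 3*h - 10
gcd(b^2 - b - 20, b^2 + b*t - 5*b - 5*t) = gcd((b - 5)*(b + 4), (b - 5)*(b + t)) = b - 5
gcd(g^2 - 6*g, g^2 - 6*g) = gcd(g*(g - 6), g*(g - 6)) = g^2 - 6*g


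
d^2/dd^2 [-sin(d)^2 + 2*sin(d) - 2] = -2*sin(d) - 2*cos(2*d)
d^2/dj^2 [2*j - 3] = 0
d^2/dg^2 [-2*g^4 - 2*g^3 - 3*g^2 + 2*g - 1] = -24*g^2 - 12*g - 6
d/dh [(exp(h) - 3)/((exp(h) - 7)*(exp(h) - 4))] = (-exp(2*h) + 6*exp(h) - 5)*exp(h)/(exp(4*h) - 22*exp(3*h) + 177*exp(2*h) - 616*exp(h) + 784)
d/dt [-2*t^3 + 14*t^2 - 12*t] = -6*t^2 + 28*t - 12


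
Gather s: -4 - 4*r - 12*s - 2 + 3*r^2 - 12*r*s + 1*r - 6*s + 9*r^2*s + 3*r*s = 3*r^2 - 3*r + s*(9*r^2 - 9*r - 18) - 6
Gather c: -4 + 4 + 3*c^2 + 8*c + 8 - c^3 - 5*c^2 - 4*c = -c^3 - 2*c^2 + 4*c + 8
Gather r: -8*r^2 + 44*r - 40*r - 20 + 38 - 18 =-8*r^2 + 4*r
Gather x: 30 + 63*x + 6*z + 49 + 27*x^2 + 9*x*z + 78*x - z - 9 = 27*x^2 + x*(9*z + 141) + 5*z + 70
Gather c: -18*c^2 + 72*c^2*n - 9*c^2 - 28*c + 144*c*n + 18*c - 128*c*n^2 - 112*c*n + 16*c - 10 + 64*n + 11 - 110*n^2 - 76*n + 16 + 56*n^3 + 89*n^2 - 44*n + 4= c^2*(72*n - 27) + c*(-128*n^2 + 32*n + 6) + 56*n^3 - 21*n^2 - 56*n + 21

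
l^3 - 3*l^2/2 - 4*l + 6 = (l - 2)*(l - 3/2)*(l + 2)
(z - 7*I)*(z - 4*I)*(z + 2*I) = z^3 - 9*I*z^2 - 6*z - 56*I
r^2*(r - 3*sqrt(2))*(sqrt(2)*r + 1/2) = sqrt(2)*r^4 - 11*r^3/2 - 3*sqrt(2)*r^2/2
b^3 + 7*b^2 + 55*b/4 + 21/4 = (b + 1/2)*(b + 3)*(b + 7/2)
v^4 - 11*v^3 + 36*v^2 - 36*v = v*(v - 6)*(v - 3)*(v - 2)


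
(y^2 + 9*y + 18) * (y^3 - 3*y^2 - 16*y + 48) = y^5 + 6*y^4 - 25*y^3 - 150*y^2 + 144*y + 864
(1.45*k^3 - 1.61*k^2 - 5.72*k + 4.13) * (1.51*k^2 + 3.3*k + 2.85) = 2.1895*k^5 + 2.3539*k^4 - 9.8177*k^3 - 17.2282*k^2 - 2.673*k + 11.7705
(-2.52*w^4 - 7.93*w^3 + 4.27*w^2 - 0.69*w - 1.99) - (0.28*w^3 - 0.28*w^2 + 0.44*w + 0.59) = -2.52*w^4 - 8.21*w^3 + 4.55*w^2 - 1.13*w - 2.58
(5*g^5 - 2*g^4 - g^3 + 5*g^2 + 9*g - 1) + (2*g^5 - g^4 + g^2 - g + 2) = 7*g^5 - 3*g^4 - g^3 + 6*g^2 + 8*g + 1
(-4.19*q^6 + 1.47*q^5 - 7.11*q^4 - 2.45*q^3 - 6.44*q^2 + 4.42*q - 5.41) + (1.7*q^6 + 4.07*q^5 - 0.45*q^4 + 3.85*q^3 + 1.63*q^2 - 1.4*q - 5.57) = -2.49*q^6 + 5.54*q^5 - 7.56*q^4 + 1.4*q^3 - 4.81*q^2 + 3.02*q - 10.98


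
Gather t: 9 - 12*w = 9 - 12*w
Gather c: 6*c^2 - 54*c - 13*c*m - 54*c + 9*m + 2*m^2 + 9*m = 6*c^2 + c*(-13*m - 108) + 2*m^2 + 18*m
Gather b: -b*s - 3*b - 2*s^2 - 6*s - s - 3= b*(-s - 3) - 2*s^2 - 7*s - 3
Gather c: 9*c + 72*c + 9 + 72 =81*c + 81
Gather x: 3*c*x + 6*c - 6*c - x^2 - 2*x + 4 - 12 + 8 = -x^2 + x*(3*c - 2)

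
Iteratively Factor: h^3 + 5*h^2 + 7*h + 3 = (h + 1)*(h^2 + 4*h + 3) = (h + 1)^2*(h + 3)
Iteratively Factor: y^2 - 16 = (y + 4)*(y - 4)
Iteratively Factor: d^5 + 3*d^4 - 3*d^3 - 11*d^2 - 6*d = (d + 1)*(d^4 + 2*d^3 - 5*d^2 - 6*d) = (d + 1)*(d + 3)*(d^3 - d^2 - 2*d) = d*(d + 1)*(d + 3)*(d^2 - d - 2) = d*(d + 1)^2*(d + 3)*(d - 2)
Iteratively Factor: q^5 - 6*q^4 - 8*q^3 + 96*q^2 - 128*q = (q)*(q^4 - 6*q^3 - 8*q^2 + 96*q - 128) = q*(q - 2)*(q^3 - 4*q^2 - 16*q + 64) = q*(q - 4)*(q - 2)*(q^2 - 16) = q*(q - 4)*(q - 2)*(q + 4)*(q - 4)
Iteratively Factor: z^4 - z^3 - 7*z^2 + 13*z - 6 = (z + 3)*(z^3 - 4*z^2 + 5*z - 2) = (z - 1)*(z + 3)*(z^2 - 3*z + 2) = (z - 1)^2*(z + 3)*(z - 2)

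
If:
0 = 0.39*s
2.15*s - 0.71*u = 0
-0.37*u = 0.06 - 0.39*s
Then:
No Solution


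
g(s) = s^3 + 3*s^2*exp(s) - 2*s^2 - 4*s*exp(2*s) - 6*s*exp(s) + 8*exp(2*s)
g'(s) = 3*s^2*exp(s) + 3*s^2 - 8*s*exp(2*s) - 4*s + 12*exp(2*s) - 6*exp(s)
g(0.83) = 17.13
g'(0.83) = 17.92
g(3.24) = -2913.01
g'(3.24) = -8405.98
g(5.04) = -282972.18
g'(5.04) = -664842.53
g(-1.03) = 1.67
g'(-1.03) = 8.88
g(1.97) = 4.78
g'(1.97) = -149.11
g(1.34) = 27.19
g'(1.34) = 16.35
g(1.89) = 14.76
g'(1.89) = -102.33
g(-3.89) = -87.71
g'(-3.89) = 61.78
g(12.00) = -1059506292028.83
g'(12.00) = -2225016924981.71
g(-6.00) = -287.64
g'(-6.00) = 132.25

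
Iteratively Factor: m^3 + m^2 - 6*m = (m - 2)*(m^2 + 3*m) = (m - 2)*(m + 3)*(m)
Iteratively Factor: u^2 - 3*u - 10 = (u - 5)*(u + 2)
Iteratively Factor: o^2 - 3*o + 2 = (o - 1)*(o - 2)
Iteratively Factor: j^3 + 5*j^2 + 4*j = (j)*(j^2 + 5*j + 4) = j*(j + 4)*(j + 1)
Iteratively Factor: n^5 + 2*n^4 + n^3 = (n)*(n^4 + 2*n^3 + n^2) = n^2*(n^3 + 2*n^2 + n) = n^3*(n^2 + 2*n + 1) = n^3*(n + 1)*(n + 1)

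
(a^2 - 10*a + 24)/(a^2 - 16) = (a - 6)/(a + 4)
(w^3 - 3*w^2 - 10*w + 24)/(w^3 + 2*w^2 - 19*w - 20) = (w^2 + w - 6)/(w^2 + 6*w + 5)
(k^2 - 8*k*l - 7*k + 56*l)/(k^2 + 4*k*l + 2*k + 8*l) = (k^2 - 8*k*l - 7*k + 56*l)/(k^2 + 4*k*l + 2*k + 8*l)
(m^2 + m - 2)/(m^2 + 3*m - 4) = (m + 2)/(m + 4)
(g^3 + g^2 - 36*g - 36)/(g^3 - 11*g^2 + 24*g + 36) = (g + 6)/(g - 6)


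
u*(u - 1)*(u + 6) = u^3 + 5*u^2 - 6*u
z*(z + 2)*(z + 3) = z^3 + 5*z^2 + 6*z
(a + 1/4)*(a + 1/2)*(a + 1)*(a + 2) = a^4 + 15*a^3/4 + 35*a^2/8 + 15*a/8 + 1/4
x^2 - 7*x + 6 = (x - 6)*(x - 1)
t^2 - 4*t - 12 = (t - 6)*(t + 2)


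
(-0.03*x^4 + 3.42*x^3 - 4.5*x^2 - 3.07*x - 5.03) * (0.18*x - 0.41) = -0.0054*x^5 + 0.6279*x^4 - 2.2122*x^3 + 1.2924*x^2 + 0.3533*x + 2.0623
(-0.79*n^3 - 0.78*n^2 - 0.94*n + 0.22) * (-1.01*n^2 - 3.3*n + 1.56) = 0.7979*n^5 + 3.3948*n^4 + 2.291*n^3 + 1.663*n^2 - 2.1924*n + 0.3432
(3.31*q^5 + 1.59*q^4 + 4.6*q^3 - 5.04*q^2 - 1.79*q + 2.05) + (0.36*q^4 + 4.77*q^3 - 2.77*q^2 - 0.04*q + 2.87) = 3.31*q^5 + 1.95*q^4 + 9.37*q^3 - 7.81*q^2 - 1.83*q + 4.92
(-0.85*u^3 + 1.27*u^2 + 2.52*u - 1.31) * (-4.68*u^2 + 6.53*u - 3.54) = 3.978*u^5 - 11.4941*u^4 - 0.491499999999998*u^3 + 18.0906*u^2 - 17.4751*u + 4.6374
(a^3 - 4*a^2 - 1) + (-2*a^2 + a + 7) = a^3 - 6*a^2 + a + 6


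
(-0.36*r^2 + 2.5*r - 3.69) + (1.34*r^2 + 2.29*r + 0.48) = 0.98*r^2 + 4.79*r - 3.21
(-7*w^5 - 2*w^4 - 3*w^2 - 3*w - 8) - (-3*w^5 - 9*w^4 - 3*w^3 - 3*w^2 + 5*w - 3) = -4*w^5 + 7*w^4 + 3*w^3 - 8*w - 5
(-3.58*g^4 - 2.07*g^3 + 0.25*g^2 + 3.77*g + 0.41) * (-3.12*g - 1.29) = 11.1696*g^5 + 11.0766*g^4 + 1.8903*g^3 - 12.0849*g^2 - 6.1425*g - 0.5289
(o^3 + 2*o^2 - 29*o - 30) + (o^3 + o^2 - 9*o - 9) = 2*o^3 + 3*o^2 - 38*o - 39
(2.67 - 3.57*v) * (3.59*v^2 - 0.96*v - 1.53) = -12.8163*v^3 + 13.0125*v^2 + 2.8989*v - 4.0851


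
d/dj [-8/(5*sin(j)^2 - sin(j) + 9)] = 8*(10*sin(j) - 1)*cos(j)/(5*sin(j)^2 - sin(j) + 9)^2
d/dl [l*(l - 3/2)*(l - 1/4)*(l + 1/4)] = 4*l^3 - 9*l^2/2 - l/8 + 3/32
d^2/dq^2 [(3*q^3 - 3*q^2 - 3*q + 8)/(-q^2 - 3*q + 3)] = 84*(-q^3 + 2*q^2 - 3*q - 1)/(q^6 + 9*q^5 + 18*q^4 - 27*q^3 - 54*q^2 + 81*q - 27)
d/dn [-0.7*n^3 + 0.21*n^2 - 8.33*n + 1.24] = -2.1*n^2 + 0.42*n - 8.33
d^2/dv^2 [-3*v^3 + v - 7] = -18*v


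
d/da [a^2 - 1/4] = 2*a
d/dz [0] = 0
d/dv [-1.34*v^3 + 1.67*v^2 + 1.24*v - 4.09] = -4.02*v^2 + 3.34*v + 1.24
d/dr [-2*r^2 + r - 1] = 1 - 4*r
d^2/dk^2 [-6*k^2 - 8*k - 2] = -12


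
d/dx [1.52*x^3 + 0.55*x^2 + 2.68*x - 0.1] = 4.56*x^2 + 1.1*x + 2.68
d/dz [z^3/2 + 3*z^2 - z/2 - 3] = 3*z^2/2 + 6*z - 1/2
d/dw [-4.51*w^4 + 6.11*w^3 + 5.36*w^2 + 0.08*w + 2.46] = -18.04*w^3 + 18.33*w^2 + 10.72*w + 0.08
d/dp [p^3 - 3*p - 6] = 3*p^2 - 3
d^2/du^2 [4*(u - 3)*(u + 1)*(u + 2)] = 24*u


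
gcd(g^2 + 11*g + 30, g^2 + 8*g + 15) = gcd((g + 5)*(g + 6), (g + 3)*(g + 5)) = g + 5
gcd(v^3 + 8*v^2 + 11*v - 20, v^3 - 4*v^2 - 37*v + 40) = v^2 + 4*v - 5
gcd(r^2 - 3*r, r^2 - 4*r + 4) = 1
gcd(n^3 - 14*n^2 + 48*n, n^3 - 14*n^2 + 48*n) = n^3 - 14*n^2 + 48*n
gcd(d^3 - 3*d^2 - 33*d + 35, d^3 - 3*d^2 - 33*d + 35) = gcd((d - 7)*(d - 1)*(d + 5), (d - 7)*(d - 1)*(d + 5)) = d^3 - 3*d^2 - 33*d + 35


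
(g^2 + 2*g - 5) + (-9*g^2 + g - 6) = -8*g^2 + 3*g - 11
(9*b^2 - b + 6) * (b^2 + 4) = 9*b^4 - b^3 + 42*b^2 - 4*b + 24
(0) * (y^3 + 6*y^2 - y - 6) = 0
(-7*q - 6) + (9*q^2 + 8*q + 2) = 9*q^2 + q - 4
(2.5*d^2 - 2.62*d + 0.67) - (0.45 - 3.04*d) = 2.5*d^2 + 0.42*d + 0.22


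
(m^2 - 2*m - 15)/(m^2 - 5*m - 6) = (-m^2 + 2*m + 15)/(-m^2 + 5*m + 6)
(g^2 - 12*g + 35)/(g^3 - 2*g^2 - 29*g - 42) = (g - 5)/(g^2 + 5*g + 6)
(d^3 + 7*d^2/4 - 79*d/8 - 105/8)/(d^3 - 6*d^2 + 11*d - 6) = (8*d^2 + 38*d + 35)/(8*(d^2 - 3*d + 2))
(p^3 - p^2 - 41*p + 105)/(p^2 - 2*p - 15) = (p^2 + 4*p - 21)/(p + 3)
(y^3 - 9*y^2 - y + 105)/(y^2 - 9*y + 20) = (y^2 - 4*y - 21)/(y - 4)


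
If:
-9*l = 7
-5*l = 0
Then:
No Solution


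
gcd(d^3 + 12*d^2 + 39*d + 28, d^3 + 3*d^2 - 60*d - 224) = d^2 + 11*d + 28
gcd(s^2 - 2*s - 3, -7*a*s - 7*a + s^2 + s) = s + 1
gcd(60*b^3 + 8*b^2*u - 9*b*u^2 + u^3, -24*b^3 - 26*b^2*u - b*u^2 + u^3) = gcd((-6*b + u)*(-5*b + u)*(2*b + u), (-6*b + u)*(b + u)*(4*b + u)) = -6*b + u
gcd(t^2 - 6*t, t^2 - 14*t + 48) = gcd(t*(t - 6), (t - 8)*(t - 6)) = t - 6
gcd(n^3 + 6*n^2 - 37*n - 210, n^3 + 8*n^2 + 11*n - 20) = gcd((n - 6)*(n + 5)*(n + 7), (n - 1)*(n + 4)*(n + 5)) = n + 5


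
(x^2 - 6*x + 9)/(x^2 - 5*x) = (x^2 - 6*x + 9)/(x*(x - 5))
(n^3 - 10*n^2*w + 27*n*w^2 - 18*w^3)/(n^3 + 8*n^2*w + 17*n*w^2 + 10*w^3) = (n^3 - 10*n^2*w + 27*n*w^2 - 18*w^3)/(n^3 + 8*n^2*w + 17*n*w^2 + 10*w^3)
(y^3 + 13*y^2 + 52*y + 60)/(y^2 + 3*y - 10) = (y^2 + 8*y + 12)/(y - 2)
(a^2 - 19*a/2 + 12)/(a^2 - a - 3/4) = 2*(a - 8)/(2*a + 1)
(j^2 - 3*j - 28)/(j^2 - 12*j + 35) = (j + 4)/(j - 5)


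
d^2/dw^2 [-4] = 0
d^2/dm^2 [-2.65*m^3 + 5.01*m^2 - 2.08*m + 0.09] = 10.02 - 15.9*m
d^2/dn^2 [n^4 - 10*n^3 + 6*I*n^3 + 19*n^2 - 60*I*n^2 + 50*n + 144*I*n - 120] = 12*n^2 + n*(-60 + 36*I) + 38 - 120*I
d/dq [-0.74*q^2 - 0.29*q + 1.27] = -1.48*q - 0.29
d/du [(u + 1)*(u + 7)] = 2*u + 8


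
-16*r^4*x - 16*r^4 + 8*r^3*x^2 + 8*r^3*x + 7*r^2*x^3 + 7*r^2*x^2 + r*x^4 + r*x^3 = (-r + x)*(4*r + x)^2*(r*x + r)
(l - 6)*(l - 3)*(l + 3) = l^3 - 6*l^2 - 9*l + 54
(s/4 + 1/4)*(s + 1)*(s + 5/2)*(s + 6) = s^4/4 + 21*s^3/8 + 33*s^2/4 + 77*s/8 + 15/4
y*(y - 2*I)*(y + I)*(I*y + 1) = I*y^4 + 2*y^3 + I*y^2 + 2*y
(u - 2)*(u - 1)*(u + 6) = u^3 + 3*u^2 - 16*u + 12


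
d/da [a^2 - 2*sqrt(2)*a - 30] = 2*a - 2*sqrt(2)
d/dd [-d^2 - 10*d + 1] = -2*d - 10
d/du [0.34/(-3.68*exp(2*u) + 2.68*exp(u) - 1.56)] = (2.5024*exp(u) - 0.9112)*exp(u)/(3.68*exp(2*u) - 2.68*exp(u) + 1.56)^2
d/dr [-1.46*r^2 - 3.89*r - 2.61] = -2.92*r - 3.89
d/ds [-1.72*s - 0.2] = -1.72000000000000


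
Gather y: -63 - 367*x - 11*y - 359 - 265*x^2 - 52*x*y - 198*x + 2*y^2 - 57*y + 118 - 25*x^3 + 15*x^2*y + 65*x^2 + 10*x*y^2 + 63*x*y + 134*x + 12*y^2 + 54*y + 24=-25*x^3 - 200*x^2 - 431*x + y^2*(10*x + 14) + y*(15*x^2 + 11*x - 14) - 280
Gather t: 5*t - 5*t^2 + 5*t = -5*t^2 + 10*t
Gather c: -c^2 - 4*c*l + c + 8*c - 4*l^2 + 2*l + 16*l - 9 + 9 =-c^2 + c*(9 - 4*l) - 4*l^2 + 18*l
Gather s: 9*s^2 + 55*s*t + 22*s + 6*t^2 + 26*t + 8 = 9*s^2 + s*(55*t + 22) + 6*t^2 + 26*t + 8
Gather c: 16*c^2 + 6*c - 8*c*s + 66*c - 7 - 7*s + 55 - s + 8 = 16*c^2 + c*(72 - 8*s) - 8*s + 56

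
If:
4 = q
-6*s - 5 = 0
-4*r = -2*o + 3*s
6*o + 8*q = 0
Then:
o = -16/3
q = 4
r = -49/24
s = -5/6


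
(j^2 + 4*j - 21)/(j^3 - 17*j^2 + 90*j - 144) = (j + 7)/(j^2 - 14*j + 48)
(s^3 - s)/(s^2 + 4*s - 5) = s*(s + 1)/(s + 5)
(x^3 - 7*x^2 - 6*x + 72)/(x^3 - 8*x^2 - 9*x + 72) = (x^2 - 10*x + 24)/(x^2 - 11*x + 24)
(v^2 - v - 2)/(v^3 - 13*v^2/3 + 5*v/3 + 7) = 3*(v - 2)/(3*v^2 - 16*v + 21)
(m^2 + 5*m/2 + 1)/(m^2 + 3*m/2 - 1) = (2*m + 1)/(2*m - 1)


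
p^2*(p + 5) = p^3 + 5*p^2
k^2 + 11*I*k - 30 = (k + 5*I)*(k + 6*I)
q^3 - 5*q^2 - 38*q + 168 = (q - 7)*(q - 4)*(q + 6)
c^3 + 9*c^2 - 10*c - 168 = (c - 4)*(c + 6)*(c + 7)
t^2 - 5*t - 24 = (t - 8)*(t + 3)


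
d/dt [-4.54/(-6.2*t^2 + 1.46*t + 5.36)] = (6.6284 - 56.296*t)/(-6.2*t^2 + 1.46*t + 5.36)^2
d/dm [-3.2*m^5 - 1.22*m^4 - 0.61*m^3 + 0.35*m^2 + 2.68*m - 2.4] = -16.0*m^4 - 4.88*m^3 - 1.83*m^2 + 0.7*m + 2.68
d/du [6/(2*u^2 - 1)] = -24*u/(2*u^2 - 1)^2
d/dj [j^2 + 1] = 2*j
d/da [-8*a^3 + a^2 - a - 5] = -24*a^2 + 2*a - 1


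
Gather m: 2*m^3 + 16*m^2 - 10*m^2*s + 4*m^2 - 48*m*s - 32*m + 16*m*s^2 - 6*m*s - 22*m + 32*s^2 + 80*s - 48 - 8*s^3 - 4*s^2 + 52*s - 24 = 2*m^3 + m^2*(20 - 10*s) + m*(16*s^2 - 54*s - 54) - 8*s^3 + 28*s^2 + 132*s - 72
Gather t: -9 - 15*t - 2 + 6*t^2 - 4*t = 6*t^2 - 19*t - 11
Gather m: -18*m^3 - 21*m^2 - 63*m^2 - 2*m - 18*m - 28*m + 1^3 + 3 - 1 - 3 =-18*m^3 - 84*m^2 - 48*m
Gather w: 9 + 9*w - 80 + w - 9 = 10*w - 80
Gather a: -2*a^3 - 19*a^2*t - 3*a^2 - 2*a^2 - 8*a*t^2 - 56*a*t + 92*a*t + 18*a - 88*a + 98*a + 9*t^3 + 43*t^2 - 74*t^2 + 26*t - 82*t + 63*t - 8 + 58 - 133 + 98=-2*a^3 + a^2*(-19*t - 5) + a*(-8*t^2 + 36*t + 28) + 9*t^3 - 31*t^2 + 7*t + 15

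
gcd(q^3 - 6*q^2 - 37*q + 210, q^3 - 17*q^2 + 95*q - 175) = q^2 - 12*q + 35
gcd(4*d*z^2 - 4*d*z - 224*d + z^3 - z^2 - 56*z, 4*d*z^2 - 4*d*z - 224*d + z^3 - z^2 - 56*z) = 4*d*z^2 - 4*d*z - 224*d + z^3 - z^2 - 56*z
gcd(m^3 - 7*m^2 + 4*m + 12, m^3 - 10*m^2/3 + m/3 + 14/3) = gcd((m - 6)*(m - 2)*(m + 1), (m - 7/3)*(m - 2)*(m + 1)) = m^2 - m - 2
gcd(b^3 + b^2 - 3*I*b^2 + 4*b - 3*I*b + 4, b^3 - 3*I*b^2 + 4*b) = b^2 - 3*I*b + 4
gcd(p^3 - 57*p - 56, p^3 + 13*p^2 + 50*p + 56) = p + 7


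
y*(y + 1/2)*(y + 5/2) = y^3 + 3*y^2 + 5*y/4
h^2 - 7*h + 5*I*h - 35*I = (h - 7)*(h + 5*I)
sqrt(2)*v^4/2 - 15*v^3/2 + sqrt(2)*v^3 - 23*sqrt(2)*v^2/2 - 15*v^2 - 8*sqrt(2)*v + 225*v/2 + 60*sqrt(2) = (v - 3)*(v + 5)*(v - 8*sqrt(2))*(sqrt(2)*v/2 + 1/2)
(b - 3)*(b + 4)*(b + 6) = b^3 + 7*b^2 - 6*b - 72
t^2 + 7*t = t*(t + 7)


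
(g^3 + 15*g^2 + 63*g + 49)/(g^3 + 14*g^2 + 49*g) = (g + 1)/g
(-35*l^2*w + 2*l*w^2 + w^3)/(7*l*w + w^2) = -5*l + w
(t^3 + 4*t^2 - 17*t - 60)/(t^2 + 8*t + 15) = t - 4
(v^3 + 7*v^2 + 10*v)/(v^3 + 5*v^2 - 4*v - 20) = v/(v - 2)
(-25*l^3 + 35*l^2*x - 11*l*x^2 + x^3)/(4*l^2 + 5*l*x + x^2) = (-25*l^3 + 35*l^2*x - 11*l*x^2 + x^3)/(4*l^2 + 5*l*x + x^2)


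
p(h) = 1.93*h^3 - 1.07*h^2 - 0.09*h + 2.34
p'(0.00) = -0.09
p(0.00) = 2.34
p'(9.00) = 449.64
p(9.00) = 1321.83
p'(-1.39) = 14.07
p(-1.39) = -4.79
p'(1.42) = 8.55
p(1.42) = 5.58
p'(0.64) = 0.91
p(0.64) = 2.35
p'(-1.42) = 14.62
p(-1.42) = -5.22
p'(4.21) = 93.52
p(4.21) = 127.01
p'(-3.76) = 89.81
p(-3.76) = -115.04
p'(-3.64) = 84.41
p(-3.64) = -104.59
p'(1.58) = 10.98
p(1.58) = 7.14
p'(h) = 5.79*h^2 - 2.14*h - 0.09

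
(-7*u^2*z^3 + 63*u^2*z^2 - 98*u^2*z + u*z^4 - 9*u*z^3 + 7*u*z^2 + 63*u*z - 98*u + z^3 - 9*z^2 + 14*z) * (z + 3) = -7*u^2*z^4 + 42*u^2*z^3 + 91*u^2*z^2 - 294*u^2*z + u*z^5 - 6*u*z^4 - 20*u*z^3 + 84*u*z^2 + 91*u*z - 294*u + z^4 - 6*z^3 - 13*z^2 + 42*z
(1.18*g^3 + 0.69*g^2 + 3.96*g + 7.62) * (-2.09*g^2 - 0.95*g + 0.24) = -2.4662*g^5 - 2.5631*g^4 - 8.6487*g^3 - 19.5222*g^2 - 6.2886*g + 1.8288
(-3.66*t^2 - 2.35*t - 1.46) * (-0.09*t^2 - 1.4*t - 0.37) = 0.3294*t^4 + 5.3355*t^3 + 4.7756*t^2 + 2.9135*t + 0.5402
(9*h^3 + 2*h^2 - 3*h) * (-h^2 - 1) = -9*h^5 - 2*h^4 - 6*h^3 - 2*h^2 + 3*h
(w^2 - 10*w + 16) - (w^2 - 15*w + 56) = 5*w - 40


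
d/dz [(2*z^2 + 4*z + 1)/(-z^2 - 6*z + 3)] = 2*(-4*z^2 + 7*z + 9)/(z^4 + 12*z^3 + 30*z^2 - 36*z + 9)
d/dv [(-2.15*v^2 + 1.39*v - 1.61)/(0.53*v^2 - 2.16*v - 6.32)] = (3.9073*v^2 + 28.8826*v - 12.2624)/(0.2809*v^4 - 2.2896*v^3 - 2.0336*v^2 + 27.3024*v + 39.9424)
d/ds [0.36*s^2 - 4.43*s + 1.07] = 0.72*s - 4.43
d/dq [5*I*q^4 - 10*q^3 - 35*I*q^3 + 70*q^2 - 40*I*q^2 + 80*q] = 20*I*q^3 + q^2*(-30 - 105*I) + q*(140 - 80*I) + 80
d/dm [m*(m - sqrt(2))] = 2*m - sqrt(2)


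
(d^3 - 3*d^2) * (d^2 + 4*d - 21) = d^5 + d^4 - 33*d^3 + 63*d^2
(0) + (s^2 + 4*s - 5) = s^2 + 4*s - 5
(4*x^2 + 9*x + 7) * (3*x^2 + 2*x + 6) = 12*x^4 + 35*x^3 + 63*x^2 + 68*x + 42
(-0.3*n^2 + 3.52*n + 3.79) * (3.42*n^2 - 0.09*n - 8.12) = -1.026*n^4 + 12.0654*n^3 + 15.081*n^2 - 28.9235*n - 30.7748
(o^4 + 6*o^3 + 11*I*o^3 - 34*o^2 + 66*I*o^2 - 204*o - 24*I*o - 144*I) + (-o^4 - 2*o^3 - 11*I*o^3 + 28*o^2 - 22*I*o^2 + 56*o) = 4*o^3 - 6*o^2 + 44*I*o^2 - 148*o - 24*I*o - 144*I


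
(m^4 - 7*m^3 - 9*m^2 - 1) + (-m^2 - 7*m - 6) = m^4 - 7*m^3 - 10*m^2 - 7*m - 7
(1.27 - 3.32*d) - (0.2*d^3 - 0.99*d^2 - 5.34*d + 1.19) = -0.2*d^3 + 0.99*d^2 + 2.02*d + 0.0800000000000001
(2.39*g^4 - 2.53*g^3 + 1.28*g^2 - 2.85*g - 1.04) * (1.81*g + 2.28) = 4.3259*g^5 + 0.869899999999999*g^4 - 3.4516*g^3 - 2.2401*g^2 - 8.3804*g - 2.3712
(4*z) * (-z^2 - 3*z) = -4*z^3 - 12*z^2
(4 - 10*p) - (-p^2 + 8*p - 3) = p^2 - 18*p + 7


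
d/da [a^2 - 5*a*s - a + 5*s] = 2*a - 5*s - 1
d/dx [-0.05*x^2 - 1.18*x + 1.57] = -0.1*x - 1.18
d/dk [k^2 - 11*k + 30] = 2*k - 11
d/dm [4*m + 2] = 4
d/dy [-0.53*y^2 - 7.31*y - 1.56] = -1.06*y - 7.31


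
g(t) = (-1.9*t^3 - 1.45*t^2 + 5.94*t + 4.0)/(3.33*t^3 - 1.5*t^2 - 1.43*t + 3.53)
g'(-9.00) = 0.01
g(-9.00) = -0.48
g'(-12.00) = 0.01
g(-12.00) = -0.51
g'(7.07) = 0.00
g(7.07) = -0.64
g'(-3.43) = 0.09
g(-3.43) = -0.30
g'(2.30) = -0.40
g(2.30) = -0.40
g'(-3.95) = 0.07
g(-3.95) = -0.34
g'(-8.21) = 0.01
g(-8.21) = -0.47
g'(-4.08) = 0.06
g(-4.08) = -0.35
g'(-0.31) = 1.62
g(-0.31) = 0.56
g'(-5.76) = 0.03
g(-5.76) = -0.42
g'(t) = (-9.99*t^2 + 3.0*t + 1.43)*(-1.9*t^3 - 1.45*t^2 + 5.94*t + 4.0)/(3.33*t^3 - 1.5*t^2 - 1.43*t + 3.53)^2 + (-5.7*t^2 - 2.9*t + 5.94)/(3.33*t^3 - 1.5*t^2 - 1.43*t + 3.53)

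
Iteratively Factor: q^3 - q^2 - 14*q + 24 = (q - 3)*(q^2 + 2*q - 8) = (q - 3)*(q - 2)*(q + 4)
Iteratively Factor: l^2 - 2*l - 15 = (l - 5)*(l + 3)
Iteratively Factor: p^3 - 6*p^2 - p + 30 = (p + 2)*(p^2 - 8*p + 15) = (p - 5)*(p + 2)*(p - 3)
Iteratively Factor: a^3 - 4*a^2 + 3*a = (a - 1)*(a^2 - 3*a) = a*(a - 1)*(a - 3)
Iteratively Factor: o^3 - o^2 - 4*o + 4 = (o - 2)*(o^2 + o - 2) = (o - 2)*(o - 1)*(o + 2)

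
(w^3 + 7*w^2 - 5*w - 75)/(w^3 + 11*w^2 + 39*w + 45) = (w^2 + 2*w - 15)/(w^2 + 6*w + 9)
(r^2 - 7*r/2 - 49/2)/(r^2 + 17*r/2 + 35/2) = (r - 7)/(r + 5)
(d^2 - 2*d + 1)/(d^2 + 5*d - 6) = (d - 1)/(d + 6)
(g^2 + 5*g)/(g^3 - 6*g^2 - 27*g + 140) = g/(g^2 - 11*g + 28)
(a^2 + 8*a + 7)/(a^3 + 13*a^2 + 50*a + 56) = (a + 1)/(a^2 + 6*a + 8)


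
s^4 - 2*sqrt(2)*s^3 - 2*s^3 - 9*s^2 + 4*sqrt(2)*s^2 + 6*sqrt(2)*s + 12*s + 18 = (s - 3)*(s + 1)*(s - 3*sqrt(2))*(s + sqrt(2))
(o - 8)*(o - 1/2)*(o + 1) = o^3 - 15*o^2/2 - 9*o/2 + 4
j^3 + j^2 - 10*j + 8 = (j - 2)*(j - 1)*(j + 4)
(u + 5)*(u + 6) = u^2 + 11*u + 30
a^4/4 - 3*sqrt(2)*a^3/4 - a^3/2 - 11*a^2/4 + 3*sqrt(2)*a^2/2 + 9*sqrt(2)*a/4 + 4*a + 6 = (a/2 + 1/2)*(a/2 + sqrt(2)/2)*(a - 3)*(a - 4*sqrt(2))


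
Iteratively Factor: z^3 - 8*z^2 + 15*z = (z)*(z^2 - 8*z + 15) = z*(z - 3)*(z - 5)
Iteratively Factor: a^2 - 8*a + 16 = (a - 4)*(a - 4)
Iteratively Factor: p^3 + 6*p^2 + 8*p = (p + 2)*(p^2 + 4*p) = (p + 2)*(p + 4)*(p)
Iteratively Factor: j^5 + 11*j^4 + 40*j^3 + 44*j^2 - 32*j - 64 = (j + 2)*(j^4 + 9*j^3 + 22*j^2 - 32) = (j + 2)^2*(j^3 + 7*j^2 + 8*j - 16) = (j - 1)*(j + 2)^2*(j^2 + 8*j + 16) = (j - 1)*(j + 2)^2*(j + 4)*(j + 4)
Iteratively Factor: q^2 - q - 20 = (q - 5)*(q + 4)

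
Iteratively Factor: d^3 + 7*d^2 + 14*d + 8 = (d + 2)*(d^2 + 5*d + 4) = (d + 1)*(d + 2)*(d + 4)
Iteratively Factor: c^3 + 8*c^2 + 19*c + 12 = (c + 1)*(c^2 + 7*c + 12) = (c + 1)*(c + 4)*(c + 3)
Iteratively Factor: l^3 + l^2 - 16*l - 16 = (l + 1)*(l^2 - 16) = (l + 1)*(l + 4)*(l - 4)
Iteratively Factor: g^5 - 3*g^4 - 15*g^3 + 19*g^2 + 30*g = (g)*(g^4 - 3*g^3 - 15*g^2 + 19*g + 30) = g*(g - 2)*(g^3 - g^2 - 17*g - 15) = g*(g - 2)*(g + 3)*(g^2 - 4*g - 5) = g*(g - 2)*(g + 1)*(g + 3)*(g - 5)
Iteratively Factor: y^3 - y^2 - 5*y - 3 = (y + 1)*(y^2 - 2*y - 3) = (y + 1)^2*(y - 3)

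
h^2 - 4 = (h - 2)*(h + 2)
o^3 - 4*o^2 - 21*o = o*(o - 7)*(o + 3)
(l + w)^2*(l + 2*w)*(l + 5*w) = l^4 + 9*l^3*w + 25*l^2*w^2 + 27*l*w^3 + 10*w^4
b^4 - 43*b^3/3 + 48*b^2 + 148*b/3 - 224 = (b - 8)*(b - 6)*(b - 7/3)*(b + 2)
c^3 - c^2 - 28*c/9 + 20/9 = (c - 2)*(c - 2/3)*(c + 5/3)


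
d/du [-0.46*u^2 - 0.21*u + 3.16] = -0.92*u - 0.21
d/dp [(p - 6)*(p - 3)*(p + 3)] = 3*p^2 - 12*p - 9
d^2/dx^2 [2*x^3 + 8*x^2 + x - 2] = 12*x + 16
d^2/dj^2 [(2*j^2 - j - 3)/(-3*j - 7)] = -184/(27*j^3 + 189*j^2 + 441*j + 343)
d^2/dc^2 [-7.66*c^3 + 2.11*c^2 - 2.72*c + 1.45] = 4.22 - 45.96*c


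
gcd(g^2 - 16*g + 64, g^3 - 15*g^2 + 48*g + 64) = g^2 - 16*g + 64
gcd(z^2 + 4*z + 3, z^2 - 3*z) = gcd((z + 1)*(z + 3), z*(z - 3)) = 1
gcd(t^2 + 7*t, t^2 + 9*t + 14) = t + 7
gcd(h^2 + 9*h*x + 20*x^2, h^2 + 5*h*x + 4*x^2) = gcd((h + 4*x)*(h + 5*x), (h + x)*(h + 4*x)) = h + 4*x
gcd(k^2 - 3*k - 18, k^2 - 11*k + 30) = k - 6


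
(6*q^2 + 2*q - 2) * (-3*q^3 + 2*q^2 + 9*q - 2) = -18*q^5 + 6*q^4 + 64*q^3 + 2*q^2 - 22*q + 4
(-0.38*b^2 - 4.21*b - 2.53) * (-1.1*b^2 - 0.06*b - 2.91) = 0.418*b^4 + 4.6538*b^3 + 4.1414*b^2 + 12.4029*b + 7.3623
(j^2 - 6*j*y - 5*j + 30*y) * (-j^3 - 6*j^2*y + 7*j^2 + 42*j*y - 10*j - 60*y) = -j^5 + 12*j^4 + 36*j^3*y^2 - 45*j^3 - 432*j^2*y^2 + 50*j^2 + 1620*j*y^2 - 1800*y^2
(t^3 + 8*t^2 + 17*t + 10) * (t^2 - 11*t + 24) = t^5 - 3*t^4 - 47*t^3 + 15*t^2 + 298*t + 240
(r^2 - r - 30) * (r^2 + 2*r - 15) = r^4 + r^3 - 47*r^2 - 45*r + 450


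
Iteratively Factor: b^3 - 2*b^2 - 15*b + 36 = (b - 3)*(b^2 + b - 12) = (b - 3)*(b + 4)*(b - 3)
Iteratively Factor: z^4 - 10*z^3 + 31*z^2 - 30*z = (z - 5)*(z^3 - 5*z^2 + 6*z) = z*(z - 5)*(z^2 - 5*z + 6) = z*(z - 5)*(z - 3)*(z - 2)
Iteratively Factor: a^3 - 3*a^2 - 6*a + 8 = (a - 1)*(a^2 - 2*a - 8) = (a - 1)*(a + 2)*(a - 4)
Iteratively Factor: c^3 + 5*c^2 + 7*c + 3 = (c + 1)*(c^2 + 4*c + 3) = (c + 1)^2*(c + 3)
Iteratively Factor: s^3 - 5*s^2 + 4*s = (s - 1)*(s^2 - 4*s) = s*(s - 1)*(s - 4)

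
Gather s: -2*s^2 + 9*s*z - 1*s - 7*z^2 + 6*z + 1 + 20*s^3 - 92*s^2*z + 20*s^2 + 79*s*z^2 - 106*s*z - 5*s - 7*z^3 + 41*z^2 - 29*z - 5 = 20*s^3 + s^2*(18 - 92*z) + s*(79*z^2 - 97*z - 6) - 7*z^3 + 34*z^2 - 23*z - 4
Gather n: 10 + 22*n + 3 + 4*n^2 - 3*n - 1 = 4*n^2 + 19*n + 12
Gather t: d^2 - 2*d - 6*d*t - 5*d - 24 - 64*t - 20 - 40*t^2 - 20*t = d^2 - 7*d - 40*t^2 + t*(-6*d - 84) - 44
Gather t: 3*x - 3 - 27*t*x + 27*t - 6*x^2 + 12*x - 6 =t*(27 - 27*x) - 6*x^2 + 15*x - 9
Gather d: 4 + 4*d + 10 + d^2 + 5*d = d^2 + 9*d + 14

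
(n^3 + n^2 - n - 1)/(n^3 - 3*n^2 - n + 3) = (n + 1)/(n - 3)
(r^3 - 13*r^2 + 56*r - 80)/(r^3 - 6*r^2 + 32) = (r - 5)/(r + 2)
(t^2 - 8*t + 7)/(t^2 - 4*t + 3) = (t - 7)/(t - 3)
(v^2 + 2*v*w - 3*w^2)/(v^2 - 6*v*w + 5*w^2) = (v + 3*w)/(v - 5*w)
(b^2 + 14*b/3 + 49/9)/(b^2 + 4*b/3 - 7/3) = (b + 7/3)/(b - 1)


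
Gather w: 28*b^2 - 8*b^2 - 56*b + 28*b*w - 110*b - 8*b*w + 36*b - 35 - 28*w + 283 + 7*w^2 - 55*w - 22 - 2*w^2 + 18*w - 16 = 20*b^2 - 130*b + 5*w^2 + w*(20*b - 65) + 210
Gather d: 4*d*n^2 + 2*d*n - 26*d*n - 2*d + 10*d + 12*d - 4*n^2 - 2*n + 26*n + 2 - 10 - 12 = d*(4*n^2 - 24*n + 20) - 4*n^2 + 24*n - 20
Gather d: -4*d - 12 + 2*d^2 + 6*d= 2*d^2 + 2*d - 12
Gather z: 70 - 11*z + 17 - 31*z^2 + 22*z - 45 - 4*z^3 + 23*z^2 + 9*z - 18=-4*z^3 - 8*z^2 + 20*z + 24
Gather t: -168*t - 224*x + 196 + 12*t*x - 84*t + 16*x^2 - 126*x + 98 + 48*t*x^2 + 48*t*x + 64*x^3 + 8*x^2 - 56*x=t*(48*x^2 + 60*x - 252) + 64*x^3 + 24*x^2 - 406*x + 294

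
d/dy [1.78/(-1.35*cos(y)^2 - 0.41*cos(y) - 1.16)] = -(4.806*cos(y) + 0.7298)*sin(y)/(1.35*cos(y)^2 + 0.41*cos(y) + 1.16)^2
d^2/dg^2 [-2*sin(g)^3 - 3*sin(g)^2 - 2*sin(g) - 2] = 18*sin(g)^3 + 12*sin(g)^2 - 10*sin(g) - 6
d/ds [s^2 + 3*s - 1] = 2*s + 3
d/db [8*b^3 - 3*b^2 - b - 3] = 24*b^2 - 6*b - 1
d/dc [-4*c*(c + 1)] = -8*c - 4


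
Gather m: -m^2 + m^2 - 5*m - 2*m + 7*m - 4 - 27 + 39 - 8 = 0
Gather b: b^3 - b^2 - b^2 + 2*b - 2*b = b^3 - 2*b^2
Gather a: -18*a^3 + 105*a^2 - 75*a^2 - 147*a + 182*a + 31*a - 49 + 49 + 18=-18*a^3 + 30*a^2 + 66*a + 18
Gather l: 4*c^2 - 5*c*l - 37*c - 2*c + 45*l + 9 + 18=4*c^2 - 39*c + l*(45 - 5*c) + 27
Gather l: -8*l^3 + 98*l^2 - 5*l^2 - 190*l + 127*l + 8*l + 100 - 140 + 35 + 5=-8*l^3 + 93*l^2 - 55*l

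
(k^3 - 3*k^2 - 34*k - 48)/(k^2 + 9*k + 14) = (k^2 - 5*k - 24)/(k + 7)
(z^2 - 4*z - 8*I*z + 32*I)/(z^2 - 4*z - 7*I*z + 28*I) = (z - 8*I)/(z - 7*I)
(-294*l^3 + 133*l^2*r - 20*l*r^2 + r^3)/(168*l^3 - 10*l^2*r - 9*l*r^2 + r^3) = (-7*l + r)/(4*l + r)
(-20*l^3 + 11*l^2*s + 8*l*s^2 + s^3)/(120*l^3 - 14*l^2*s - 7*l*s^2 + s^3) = (-5*l^2 + 4*l*s + s^2)/(30*l^2 - 11*l*s + s^2)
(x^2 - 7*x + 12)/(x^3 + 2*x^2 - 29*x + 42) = (x - 4)/(x^2 + 5*x - 14)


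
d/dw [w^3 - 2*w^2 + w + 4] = 3*w^2 - 4*w + 1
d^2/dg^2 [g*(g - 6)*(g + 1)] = 6*g - 10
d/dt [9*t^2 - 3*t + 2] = 18*t - 3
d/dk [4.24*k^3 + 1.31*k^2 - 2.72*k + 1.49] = 12.72*k^2 + 2.62*k - 2.72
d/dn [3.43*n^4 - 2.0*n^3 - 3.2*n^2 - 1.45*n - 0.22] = 13.72*n^3 - 6.0*n^2 - 6.4*n - 1.45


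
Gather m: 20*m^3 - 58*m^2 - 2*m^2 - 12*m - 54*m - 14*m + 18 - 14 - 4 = 20*m^3 - 60*m^2 - 80*m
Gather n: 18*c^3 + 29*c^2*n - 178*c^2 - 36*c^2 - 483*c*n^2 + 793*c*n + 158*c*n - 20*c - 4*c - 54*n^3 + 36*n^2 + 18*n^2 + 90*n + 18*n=18*c^3 - 214*c^2 - 24*c - 54*n^3 + n^2*(54 - 483*c) + n*(29*c^2 + 951*c + 108)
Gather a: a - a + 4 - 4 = 0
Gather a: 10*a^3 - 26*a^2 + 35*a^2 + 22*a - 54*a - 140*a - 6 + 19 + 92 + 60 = 10*a^3 + 9*a^2 - 172*a + 165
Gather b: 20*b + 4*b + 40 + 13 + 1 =24*b + 54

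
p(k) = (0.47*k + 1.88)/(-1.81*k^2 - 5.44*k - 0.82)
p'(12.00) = 0.00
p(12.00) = -0.02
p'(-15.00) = 0.00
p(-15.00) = 0.02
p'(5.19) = 0.01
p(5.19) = -0.06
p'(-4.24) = -0.04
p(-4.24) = 0.01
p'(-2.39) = -0.46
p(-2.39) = 0.41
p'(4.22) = 0.02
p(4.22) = -0.07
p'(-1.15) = 0.34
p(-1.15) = 0.44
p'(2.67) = 0.04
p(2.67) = -0.11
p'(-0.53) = 2.68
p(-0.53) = 1.05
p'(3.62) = 0.02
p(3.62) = -0.08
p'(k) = (0.47*k + 1.88)*(3.62*k + 5.44)/(-1.81*k^2 - 5.44*k - 0.82)^2 + 0.47/(-1.81*k^2 - 5.44*k - 0.82) = (0.8507*k^2 + 6.8056*k + 9.8418)/(3.2761*k^4 + 19.6928*k^3 + 32.562*k^2 + 8.9216*k + 0.6724)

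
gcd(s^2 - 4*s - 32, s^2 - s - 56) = s - 8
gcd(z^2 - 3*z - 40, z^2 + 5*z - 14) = 1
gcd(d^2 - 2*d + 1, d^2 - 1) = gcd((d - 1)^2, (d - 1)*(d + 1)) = d - 1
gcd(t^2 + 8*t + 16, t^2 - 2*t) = 1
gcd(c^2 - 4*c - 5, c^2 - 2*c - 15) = c - 5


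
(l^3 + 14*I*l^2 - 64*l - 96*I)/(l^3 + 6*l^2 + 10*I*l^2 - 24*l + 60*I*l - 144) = (l + 4*I)/(l + 6)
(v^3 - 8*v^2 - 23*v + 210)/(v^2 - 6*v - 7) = (v^2 - v - 30)/(v + 1)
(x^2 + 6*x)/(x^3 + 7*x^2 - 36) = x/(x^2 + x - 6)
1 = 1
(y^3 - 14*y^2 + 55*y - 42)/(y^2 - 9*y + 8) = (y^2 - 13*y + 42)/(y - 8)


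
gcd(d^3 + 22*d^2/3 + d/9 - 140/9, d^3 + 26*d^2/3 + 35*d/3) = d^2 + 26*d/3 + 35/3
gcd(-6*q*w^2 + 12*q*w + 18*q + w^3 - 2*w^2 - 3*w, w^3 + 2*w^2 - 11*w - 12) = w^2 - 2*w - 3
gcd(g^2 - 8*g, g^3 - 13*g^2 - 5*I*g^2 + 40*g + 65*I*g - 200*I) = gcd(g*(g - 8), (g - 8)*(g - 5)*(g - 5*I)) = g - 8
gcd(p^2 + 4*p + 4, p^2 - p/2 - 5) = p + 2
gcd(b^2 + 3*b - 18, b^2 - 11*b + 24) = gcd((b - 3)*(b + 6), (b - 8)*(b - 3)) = b - 3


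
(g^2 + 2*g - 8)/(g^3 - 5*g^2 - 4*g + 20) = (g + 4)/(g^2 - 3*g - 10)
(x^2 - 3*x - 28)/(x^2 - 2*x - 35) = (x + 4)/(x + 5)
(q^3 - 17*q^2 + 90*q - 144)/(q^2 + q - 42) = (q^2 - 11*q + 24)/(q + 7)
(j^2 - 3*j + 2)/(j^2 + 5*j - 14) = (j - 1)/(j + 7)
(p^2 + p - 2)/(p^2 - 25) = (p^2 + p - 2)/(p^2 - 25)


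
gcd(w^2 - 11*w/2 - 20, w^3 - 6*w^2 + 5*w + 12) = 1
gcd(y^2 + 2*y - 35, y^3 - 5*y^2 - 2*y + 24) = 1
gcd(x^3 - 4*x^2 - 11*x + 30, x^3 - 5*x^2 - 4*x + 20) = x^2 - 7*x + 10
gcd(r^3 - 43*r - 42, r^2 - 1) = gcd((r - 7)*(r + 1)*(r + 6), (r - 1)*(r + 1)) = r + 1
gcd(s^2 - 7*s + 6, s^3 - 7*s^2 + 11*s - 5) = s - 1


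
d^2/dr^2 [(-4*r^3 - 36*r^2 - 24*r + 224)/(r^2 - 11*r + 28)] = 528*(-3*r^3 + 28*r^2 - 56*r - 56)/(r^6 - 33*r^5 + 447*r^4 - 3179*r^3 + 12516*r^2 - 25872*r + 21952)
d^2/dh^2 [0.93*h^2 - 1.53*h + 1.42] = 1.86000000000000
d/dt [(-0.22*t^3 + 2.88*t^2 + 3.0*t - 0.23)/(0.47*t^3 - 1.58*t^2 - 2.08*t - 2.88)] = (-1.006*t^4 - 1.9048*t^3 + 0.9747*t^2 - 17.3156*t - 9.1184)/(0.2209*t^6 - 1.4852*t^5 + 0.5412*t^4 + 3.8656*t^3 + 13.4272*t^2 + 11.9808*t + 8.2944)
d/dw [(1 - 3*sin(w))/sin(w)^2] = (3*sin(w) - 2)*cos(w)/sin(w)^3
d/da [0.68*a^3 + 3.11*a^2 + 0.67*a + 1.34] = 2.04*a^2 + 6.22*a + 0.67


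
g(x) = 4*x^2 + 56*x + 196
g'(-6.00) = 8.00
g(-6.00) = 4.00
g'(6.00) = 104.00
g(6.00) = 676.00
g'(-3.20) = 30.40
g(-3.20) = 57.76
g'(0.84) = 62.72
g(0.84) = 245.86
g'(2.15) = 73.20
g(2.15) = 334.89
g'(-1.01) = 47.92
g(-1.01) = 143.52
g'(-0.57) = 51.44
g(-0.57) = 165.38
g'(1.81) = 70.48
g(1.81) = 310.46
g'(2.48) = 75.84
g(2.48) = 359.48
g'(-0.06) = 55.52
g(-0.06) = 192.65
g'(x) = 8*x + 56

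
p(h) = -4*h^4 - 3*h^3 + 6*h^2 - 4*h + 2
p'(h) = -16*h^3 - 9*h^2 + 12*h - 4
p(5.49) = -3969.23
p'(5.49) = -2856.89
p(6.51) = -7781.73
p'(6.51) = -4721.61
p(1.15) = -6.22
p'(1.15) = -26.44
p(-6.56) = -6274.22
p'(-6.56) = 4046.78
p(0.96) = -2.36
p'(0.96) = -14.93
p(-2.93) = -154.11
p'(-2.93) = 286.04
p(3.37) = -574.07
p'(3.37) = -678.14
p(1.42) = -16.43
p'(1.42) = -50.92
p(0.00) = 2.00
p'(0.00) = -4.00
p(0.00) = 2.00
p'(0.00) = -4.00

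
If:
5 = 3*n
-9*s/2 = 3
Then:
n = 5/3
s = -2/3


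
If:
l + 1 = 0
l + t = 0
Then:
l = -1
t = 1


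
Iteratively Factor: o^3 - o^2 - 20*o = (o)*(o^2 - o - 20) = o*(o - 5)*(o + 4)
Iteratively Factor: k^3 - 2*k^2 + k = (k - 1)*(k^2 - k) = (k - 1)^2*(k)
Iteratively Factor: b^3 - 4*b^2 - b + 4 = (b - 1)*(b^2 - 3*b - 4) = (b - 4)*(b - 1)*(b + 1)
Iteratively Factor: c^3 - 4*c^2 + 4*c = (c)*(c^2 - 4*c + 4) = c*(c - 2)*(c - 2)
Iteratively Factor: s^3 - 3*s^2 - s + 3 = (s - 3)*(s^2 - 1) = (s - 3)*(s + 1)*(s - 1)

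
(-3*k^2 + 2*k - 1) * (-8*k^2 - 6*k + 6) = 24*k^4 + 2*k^3 - 22*k^2 + 18*k - 6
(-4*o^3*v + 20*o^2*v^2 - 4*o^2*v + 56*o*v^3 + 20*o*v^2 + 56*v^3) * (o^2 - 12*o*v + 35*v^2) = -4*o^5*v + 68*o^4*v^2 - 4*o^4*v - 324*o^3*v^3 + 68*o^3*v^2 + 28*o^2*v^4 - 324*o^2*v^3 + 1960*o*v^5 + 28*o*v^4 + 1960*v^5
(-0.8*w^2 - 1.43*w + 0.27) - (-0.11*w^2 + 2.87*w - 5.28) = -0.69*w^2 - 4.3*w + 5.55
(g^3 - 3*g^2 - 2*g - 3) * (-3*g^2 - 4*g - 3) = -3*g^5 + 5*g^4 + 15*g^3 + 26*g^2 + 18*g + 9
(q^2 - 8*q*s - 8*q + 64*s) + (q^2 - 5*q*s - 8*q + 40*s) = 2*q^2 - 13*q*s - 16*q + 104*s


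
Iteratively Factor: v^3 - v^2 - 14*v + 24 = (v - 2)*(v^2 + v - 12) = (v - 2)*(v + 4)*(v - 3)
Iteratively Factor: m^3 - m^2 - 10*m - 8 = (m - 4)*(m^2 + 3*m + 2) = (m - 4)*(m + 2)*(m + 1)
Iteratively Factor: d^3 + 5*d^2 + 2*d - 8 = (d + 2)*(d^2 + 3*d - 4) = (d + 2)*(d + 4)*(d - 1)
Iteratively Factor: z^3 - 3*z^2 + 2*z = (z)*(z^2 - 3*z + 2) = z*(z - 2)*(z - 1)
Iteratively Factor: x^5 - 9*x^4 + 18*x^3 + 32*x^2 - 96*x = (x - 4)*(x^4 - 5*x^3 - 2*x^2 + 24*x) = (x - 4)^2*(x^3 - x^2 - 6*x) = (x - 4)^2*(x - 3)*(x^2 + 2*x) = (x - 4)^2*(x - 3)*(x + 2)*(x)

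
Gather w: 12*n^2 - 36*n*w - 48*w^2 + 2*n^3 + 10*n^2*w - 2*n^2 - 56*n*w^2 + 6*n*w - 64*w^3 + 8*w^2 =2*n^3 + 10*n^2 - 64*w^3 + w^2*(-56*n - 40) + w*(10*n^2 - 30*n)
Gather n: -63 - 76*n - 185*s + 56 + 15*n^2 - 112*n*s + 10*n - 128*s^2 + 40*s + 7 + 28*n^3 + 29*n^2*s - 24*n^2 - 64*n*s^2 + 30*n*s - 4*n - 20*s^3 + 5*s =28*n^3 + n^2*(29*s - 9) + n*(-64*s^2 - 82*s - 70) - 20*s^3 - 128*s^2 - 140*s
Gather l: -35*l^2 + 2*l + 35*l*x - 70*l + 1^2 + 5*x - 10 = -35*l^2 + l*(35*x - 68) + 5*x - 9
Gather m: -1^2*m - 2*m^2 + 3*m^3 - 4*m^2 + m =3*m^3 - 6*m^2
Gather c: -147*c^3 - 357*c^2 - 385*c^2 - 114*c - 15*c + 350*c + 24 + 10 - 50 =-147*c^3 - 742*c^2 + 221*c - 16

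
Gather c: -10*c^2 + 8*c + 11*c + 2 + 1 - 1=-10*c^2 + 19*c + 2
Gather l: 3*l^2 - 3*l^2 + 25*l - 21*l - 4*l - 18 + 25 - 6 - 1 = 0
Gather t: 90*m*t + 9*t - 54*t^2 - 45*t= -54*t^2 + t*(90*m - 36)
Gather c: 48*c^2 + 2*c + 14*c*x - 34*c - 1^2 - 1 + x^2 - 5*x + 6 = 48*c^2 + c*(14*x - 32) + x^2 - 5*x + 4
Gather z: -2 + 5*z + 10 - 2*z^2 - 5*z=8 - 2*z^2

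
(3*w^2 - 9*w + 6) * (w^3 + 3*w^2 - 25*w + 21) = 3*w^5 - 96*w^3 + 306*w^2 - 339*w + 126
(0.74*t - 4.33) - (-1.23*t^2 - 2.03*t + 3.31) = 1.23*t^2 + 2.77*t - 7.64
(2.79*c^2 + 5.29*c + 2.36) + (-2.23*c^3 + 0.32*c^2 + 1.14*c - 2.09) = -2.23*c^3 + 3.11*c^2 + 6.43*c + 0.27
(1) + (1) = 2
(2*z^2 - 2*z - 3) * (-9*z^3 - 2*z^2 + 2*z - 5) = -18*z^5 + 14*z^4 + 35*z^3 - 8*z^2 + 4*z + 15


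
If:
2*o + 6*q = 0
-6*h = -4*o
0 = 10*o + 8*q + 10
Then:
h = -10/11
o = -15/11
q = 5/11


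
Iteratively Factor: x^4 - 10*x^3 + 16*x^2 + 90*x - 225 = (x - 5)*(x^3 - 5*x^2 - 9*x + 45) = (x - 5)^2*(x^2 - 9) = (x - 5)^2*(x + 3)*(x - 3)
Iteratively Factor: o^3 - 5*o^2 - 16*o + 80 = (o + 4)*(o^2 - 9*o + 20) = (o - 4)*(o + 4)*(o - 5)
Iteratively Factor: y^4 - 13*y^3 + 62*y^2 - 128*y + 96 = (y - 2)*(y^3 - 11*y^2 + 40*y - 48) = (y - 4)*(y - 2)*(y^2 - 7*y + 12) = (y - 4)*(y - 3)*(y - 2)*(y - 4)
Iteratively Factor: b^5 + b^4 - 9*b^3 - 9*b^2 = (b + 3)*(b^4 - 2*b^3 - 3*b^2) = (b + 1)*(b + 3)*(b^3 - 3*b^2) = b*(b + 1)*(b + 3)*(b^2 - 3*b) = b*(b - 3)*(b + 1)*(b + 3)*(b)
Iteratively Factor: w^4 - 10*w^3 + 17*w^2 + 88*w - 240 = (w + 3)*(w^3 - 13*w^2 + 56*w - 80) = (w - 5)*(w + 3)*(w^2 - 8*w + 16) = (w - 5)*(w - 4)*(w + 3)*(w - 4)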